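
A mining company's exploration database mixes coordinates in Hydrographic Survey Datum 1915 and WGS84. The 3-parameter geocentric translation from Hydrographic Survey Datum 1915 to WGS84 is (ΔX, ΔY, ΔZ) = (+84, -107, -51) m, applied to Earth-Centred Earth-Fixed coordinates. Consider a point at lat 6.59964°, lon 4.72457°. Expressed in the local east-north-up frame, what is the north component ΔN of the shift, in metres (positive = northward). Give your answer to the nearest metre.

ΔN = -59 m

At φ = 6.59964°, λ = 4.72457°: sin φ = 0.114931, cos φ = 0.993373, sin λ = 0.082366, cos λ = 0.996602.
ΔN = −sin φ cos λ·ΔX − sin φ sin λ·ΔY + cos φ·ΔZ = −(0.114931)(0.996602)(84) − (0.114931)(0.082366)(-107) + (0.993373)(-51) = -59.27 m.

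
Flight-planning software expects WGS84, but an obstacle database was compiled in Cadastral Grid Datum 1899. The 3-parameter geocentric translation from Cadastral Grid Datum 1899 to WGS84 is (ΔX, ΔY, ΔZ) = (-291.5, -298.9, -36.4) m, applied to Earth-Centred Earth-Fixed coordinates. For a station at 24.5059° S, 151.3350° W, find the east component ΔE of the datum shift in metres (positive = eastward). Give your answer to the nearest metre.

The local east axis at (φ, λ) is (−sin λ, cos λ, 0), so ΔE = −sin(-151.3350°)·(-291.5) + cos(-151.3350°)·(-298.9) = 122.44 m.

ΔE = 122 m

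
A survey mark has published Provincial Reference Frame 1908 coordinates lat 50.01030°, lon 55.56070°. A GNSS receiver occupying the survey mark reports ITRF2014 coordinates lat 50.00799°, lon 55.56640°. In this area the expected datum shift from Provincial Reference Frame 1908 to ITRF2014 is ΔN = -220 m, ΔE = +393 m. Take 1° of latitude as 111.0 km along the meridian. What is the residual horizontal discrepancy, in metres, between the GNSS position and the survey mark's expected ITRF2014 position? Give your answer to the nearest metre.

39 m

Observed coordinate differences: Δφ = -0.00231°, Δλ = +0.00570°.
Converting to metres (1° lat = 111000 m, cos φ = 0.642650): observed ΔN = -256.4 m, observed ΔE = 406.6 m.
Subtracting the expected shift leaves a residual of -256.4 − (-220) = -36.4 m north and 406.6 − (393) = 13.6 m east.
Residual distance = √((-36.4)² + 13.6²) = 38.9 m.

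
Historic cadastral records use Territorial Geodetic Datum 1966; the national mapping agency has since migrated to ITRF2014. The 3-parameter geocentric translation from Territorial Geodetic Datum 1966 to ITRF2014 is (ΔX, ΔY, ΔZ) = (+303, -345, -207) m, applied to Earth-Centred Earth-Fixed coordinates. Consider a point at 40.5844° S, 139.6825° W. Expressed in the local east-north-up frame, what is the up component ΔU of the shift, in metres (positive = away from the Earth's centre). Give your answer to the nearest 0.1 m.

ΔU = 128.7 m

The local up (radial) axis is (cos φ cos λ, cos φ sin λ, sin φ), giving ΔU = -175.454 + 169.526 + 134.667 = 128.74 m.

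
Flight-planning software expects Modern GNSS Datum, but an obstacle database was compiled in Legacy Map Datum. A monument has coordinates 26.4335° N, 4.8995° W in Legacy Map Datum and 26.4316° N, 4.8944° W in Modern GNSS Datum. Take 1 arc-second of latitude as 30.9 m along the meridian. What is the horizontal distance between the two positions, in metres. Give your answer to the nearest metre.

550 m

Δφ = 26.4316° − 26.4335° = -0.0019°; Δλ = -4.8944° − -4.8995° = +0.0051°.
1° of latitude = 3600 × 30.90 = 111240 m.
ΔN = Δφ × 111240 = -211.4 m; ΔE = Δλ × 111240 × cos(26.4335°) = +0.0051 × 111240 × 0.895452 = 508.0 m.
Distance = √(ΔE² + ΔN²) = √(508.0² + (-211.4)²) = 550.2 m.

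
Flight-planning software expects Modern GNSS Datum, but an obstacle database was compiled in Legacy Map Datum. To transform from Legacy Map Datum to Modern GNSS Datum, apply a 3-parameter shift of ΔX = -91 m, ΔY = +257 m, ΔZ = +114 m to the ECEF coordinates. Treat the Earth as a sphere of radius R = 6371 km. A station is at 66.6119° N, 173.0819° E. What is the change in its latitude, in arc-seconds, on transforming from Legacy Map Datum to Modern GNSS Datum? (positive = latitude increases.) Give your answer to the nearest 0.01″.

Δφ = -2.14″

sin φ = 0.917837, cos φ = 0.396957, sin λ = 0.120450, cos λ = -0.992719.
North component: ΔN = −sin φ cos λ·ΔX − sin φ sin λ·ΔY + cos φ·ΔZ = −(0.917837)(-0.992719)(-91) − (0.917837)(0.120450)(257) + (0.396957)(114) = -66.07 m.
1° of latitude spans πR/180 = 111195 m, so Δφ = -66.07 / 111195 × 3600 = -2.139″.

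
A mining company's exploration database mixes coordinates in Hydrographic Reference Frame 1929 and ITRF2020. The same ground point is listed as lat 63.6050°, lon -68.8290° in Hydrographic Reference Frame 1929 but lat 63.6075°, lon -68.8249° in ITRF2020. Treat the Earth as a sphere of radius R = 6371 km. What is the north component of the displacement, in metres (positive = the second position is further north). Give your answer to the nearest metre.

ΔN = 278 m

Δφ = 63.6075° − 63.6050° = +0.0025°; Δλ = -68.8249° − -68.8290° = +0.0041°.
1° along a meridian = πR/180 = 111195 m.
ΔN = Δφ × 111195 = 278.0 m; ΔE = Δλ × 111195 × cos(63.6050°) = +0.0041 × 111195 × 0.444557 = 202.7 m.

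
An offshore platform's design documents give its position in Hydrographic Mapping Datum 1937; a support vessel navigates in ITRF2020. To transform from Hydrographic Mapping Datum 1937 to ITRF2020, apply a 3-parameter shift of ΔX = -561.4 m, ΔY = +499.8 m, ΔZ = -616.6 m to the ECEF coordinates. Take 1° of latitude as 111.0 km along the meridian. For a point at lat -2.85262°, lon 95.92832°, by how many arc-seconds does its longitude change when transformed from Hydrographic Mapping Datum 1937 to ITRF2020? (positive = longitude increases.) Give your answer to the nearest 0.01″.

sin φ = -0.049767, cos φ = 0.998761, sin λ = 0.994652, cos λ = -0.103284.
East component: ΔE = −sin λ·ΔX + cos λ·ΔY = −(0.994652)(-561.4) + (-0.103284)(499.8) = 506.78 m.
1° of latitude spans 111000 m; at latitude φ, 1° of longitude spans that × cos φ = 110862.5 m, so Δλ = 506.78 / 110862.5 × 3600 = 16.456″.

Δλ = 16.46″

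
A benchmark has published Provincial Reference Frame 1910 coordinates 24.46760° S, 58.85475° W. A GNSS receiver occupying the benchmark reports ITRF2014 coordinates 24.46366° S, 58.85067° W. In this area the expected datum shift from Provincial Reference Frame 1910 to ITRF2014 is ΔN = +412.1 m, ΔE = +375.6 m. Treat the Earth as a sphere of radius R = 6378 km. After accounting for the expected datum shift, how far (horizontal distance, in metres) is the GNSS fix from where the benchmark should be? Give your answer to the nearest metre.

Observed coordinate differences: Δφ = +0.00394°, Δλ = +0.00408°.
Converting to metres (1° lat = 111317 m, cos φ = 0.910196): observed ΔN = 438.6 m, observed ΔE = 413.4 m.
Subtracting the expected shift leaves a residual of 438.6 − (412.1) = 26.5 m north and 413.4 − (375.6) = 37.8 m east.
Residual distance = √(26.5² + 37.8²) = 46.1 m.

46 m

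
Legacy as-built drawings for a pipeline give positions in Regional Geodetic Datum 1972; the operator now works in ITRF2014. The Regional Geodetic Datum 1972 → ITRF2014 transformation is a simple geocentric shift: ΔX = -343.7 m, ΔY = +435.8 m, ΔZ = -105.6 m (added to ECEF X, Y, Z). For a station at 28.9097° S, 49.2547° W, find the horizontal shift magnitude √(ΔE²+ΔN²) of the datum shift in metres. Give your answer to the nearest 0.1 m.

361.3 m

At φ = -28.9097°, λ = -49.2547°: sin φ = -0.483431, cos φ = 0.875383, sin λ = -0.757619, cos λ = 0.652698.
ΔE = −sin λ·ΔX + cos λ·ΔY = −(-0.757619)·(-343.7) + (0.652698)·(435.8) = 24.05 m.
ΔN = −sin φ cos λ·ΔX − sin φ sin λ·ΔY + cos φ·ΔZ = −(-0.483431)(0.652698)(-343.7) − (-0.483431)(-0.757619)(435.8) + (0.875383)(-105.6) = -360.50 m.
Horizontal magnitude = √(ΔE² + ΔN²) = √(24.05² + (-360.50)²) = 361.31 m.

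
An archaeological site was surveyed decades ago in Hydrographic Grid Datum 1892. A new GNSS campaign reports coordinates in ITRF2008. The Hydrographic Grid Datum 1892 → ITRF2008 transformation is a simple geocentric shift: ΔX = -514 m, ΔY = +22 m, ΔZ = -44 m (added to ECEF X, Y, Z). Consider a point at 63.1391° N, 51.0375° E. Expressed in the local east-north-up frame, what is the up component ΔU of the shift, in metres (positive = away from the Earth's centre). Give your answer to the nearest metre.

ΔU = -178 m

At φ = 63.1391°, λ = 51.0375°: sin φ = 0.892106, cos φ = 0.451826, sin λ = 0.777558, cos λ = 0.628812.
ΔU = cos φ cos λ·ΔX + cos φ sin λ·ΔY + sin φ·ΔZ = (0.451826)(0.628812)(-514) + (0.451826)(0.777558)(22) + (0.892106)(-44) = -177.56 m.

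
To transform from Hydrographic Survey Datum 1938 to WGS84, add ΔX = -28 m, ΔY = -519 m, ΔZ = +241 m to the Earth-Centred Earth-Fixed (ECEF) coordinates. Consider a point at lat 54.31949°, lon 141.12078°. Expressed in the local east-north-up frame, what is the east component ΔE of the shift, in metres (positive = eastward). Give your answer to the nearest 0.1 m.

The local east axis at (φ, λ) is (−sin λ, cos λ, 0), so ΔE = −sin(141.12078°)·(-28) + cos(141.12078°)·(-519) = 421.60 m.

ΔE = 421.6 m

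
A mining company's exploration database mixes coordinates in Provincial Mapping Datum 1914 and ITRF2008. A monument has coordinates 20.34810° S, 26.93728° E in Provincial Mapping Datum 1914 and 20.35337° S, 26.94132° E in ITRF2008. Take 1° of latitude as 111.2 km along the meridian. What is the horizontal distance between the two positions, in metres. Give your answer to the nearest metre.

Δφ = -20.35337° − -20.34810° = -0.00527°; Δλ = 26.94132° − 26.93728° = +0.00404°.
ΔN = Δφ × 111200 = -586.0 m; ΔE = Δλ × 111200 × cos(-20.34810°) = +0.00404 × 111200 × 0.937597 = 421.2 m.
Distance = √(ΔE² + ΔN²) = √(421.2² + (-586.0)²) = 721.7 m.

722 m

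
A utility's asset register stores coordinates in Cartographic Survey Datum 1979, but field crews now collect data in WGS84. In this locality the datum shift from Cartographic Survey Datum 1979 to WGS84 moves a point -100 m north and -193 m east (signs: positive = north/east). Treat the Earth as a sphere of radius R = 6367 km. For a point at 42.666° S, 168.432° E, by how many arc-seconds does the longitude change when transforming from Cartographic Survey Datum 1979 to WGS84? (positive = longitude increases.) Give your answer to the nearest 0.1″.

At latitude -42.666°, cos φ = 0.735317.
One radian of longitude at latitude φ spans R cos φ, so Δλ = ΔE / (R cos φ) = -193.0 / (6367000 × 0.735317) = -4.1224e-05 rad = -8.503″.

Δλ = -8.5″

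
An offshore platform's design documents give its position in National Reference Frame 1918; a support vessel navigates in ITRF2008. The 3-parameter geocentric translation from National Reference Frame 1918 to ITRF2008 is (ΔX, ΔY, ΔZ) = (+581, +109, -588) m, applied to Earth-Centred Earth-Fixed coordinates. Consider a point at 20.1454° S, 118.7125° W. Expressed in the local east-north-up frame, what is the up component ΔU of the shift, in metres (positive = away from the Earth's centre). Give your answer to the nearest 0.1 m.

ΔU = -149.3 m

At φ = -20.1454°, λ = -118.7125°: sin φ = -0.344404, cos φ = 0.938822, sin λ = -0.877041, cos λ = -0.480415.
ΔU = cos φ cos λ·ΔX + cos φ sin λ·ΔY + sin φ·ΔZ = (0.938822)(-0.480415)(581) + (0.938822)(-0.877041)(109) + (-0.344404)(-588) = -149.28 m.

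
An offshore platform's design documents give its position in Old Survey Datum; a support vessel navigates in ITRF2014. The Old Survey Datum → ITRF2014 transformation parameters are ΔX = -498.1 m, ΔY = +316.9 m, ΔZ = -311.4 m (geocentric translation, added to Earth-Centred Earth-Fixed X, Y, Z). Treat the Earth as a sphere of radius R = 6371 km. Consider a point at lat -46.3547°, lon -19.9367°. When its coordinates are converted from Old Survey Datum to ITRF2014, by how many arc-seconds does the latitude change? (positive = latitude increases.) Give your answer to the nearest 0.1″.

Δφ = -20.5″

sin φ = -0.723626, cos φ = 0.690192, sin λ = -0.340982, cos λ = 0.940070.
North component: ΔN = −sin φ cos λ·ΔX − sin φ sin λ·ΔY + cos φ·ΔZ = −(-0.723626)(0.940070)(-498.1) − (-0.723626)(-0.340982)(316.9) + (0.690192)(-311.4) = -631.96 m.
1° of latitude spans πR/180 = 111195 m, so Δφ = -631.96 / 111195 × 3600 = -20.460″.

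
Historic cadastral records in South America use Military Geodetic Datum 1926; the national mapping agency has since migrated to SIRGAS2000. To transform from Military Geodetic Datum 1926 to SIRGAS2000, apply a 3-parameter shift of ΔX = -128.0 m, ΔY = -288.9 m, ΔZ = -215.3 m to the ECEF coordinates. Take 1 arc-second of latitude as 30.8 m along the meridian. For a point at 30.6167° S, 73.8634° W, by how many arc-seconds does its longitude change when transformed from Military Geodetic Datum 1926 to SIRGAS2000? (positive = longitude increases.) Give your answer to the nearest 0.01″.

sin φ = -0.509292, cos φ = 0.860594, sin λ = -0.960602, cos λ = 0.277928.
East component: ΔE = −sin λ·ΔX + cos λ·ΔY = −(-0.960602)(-128.0) + (0.277928)(-288.9) = -203.25 m.
1° of latitude spans 3600 × 30.80 = 110880 m; at latitude φ, 1° of longitude spans that × cos φ = 95422.6 m, so Δλ = -203.25 / 95422.6 × 3600 = -7.668″.

Δλ = -7.67″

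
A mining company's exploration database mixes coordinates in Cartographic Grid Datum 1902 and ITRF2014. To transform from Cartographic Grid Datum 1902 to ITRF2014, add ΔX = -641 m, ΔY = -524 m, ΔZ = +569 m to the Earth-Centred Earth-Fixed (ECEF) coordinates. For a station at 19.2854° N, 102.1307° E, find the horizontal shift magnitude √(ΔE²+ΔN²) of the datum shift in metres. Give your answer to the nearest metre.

990 m

The local east axis at (φ, λ) is (−sin λ, cos λ, 0), so ΔE = −sin(102.1307°)·(-641) + cos(102.1307°)·(-524) = 736.80 m.
The local north axis is (−sin φ cos λ, −sin φ sin λ, cos φ), giving ΔN = -44.488 + 169.199 + 537.071 = 661.78 m.
Horizontal magnitude = √(ΔE² + ΔN²) = √(736.80² + 661.78²) = 990.37 m.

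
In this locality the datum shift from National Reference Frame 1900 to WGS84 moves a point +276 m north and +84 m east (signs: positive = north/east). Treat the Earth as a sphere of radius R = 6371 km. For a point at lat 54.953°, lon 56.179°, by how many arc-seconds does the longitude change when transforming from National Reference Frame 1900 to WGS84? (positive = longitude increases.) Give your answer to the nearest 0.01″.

Δλ = 4.74″

At latitude 54.953°, cos φ = 0.574248.
One radian of longitude at latitude φ spans R cos φ, so Δλ = ΔE / (R cos φ) = 84.0 / (6371000 × 0.574248) = 2.2960e-05 rad = 4.736″.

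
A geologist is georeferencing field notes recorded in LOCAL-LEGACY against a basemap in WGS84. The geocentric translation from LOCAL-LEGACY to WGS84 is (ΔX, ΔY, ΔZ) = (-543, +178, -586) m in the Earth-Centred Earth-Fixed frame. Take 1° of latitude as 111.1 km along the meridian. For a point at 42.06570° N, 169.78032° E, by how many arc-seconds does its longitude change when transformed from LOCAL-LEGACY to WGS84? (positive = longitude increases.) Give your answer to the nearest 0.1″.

Δλ = -3.4″

sin φ = 0.669982, cos φ = 0.742377, sin λ = 0.177423, cos λ = -0.984135.
East component: ΔE = −sin λ·ΔX + cos λ·ΔY = −(0.177423)(-543) + (-0.984135)(178) = -78.84 m.
1° of latitude spans 111100 m; at latitude φ, 1° of longitude spans that × cos φ = 82478.1 m, so Δλ = -78.84 / 82478.1 × 3600 = -3.441″.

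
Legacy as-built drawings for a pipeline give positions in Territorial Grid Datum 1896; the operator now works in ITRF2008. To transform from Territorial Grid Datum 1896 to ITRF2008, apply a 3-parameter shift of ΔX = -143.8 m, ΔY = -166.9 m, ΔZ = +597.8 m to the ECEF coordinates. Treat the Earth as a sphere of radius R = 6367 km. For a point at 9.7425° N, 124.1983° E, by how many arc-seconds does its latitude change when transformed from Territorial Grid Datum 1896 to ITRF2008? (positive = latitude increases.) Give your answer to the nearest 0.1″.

sin φ = 0.169220, cos φ = 0.985578, sin λ = 0.827097, cos λ = -0.562059.
North component: ΔN = −sin φ cos λ·ΔX − sin φ sin λ·ΔY + cos φ·ΔZ = −(0.169220)(-0.562059)(-143.8) − (0.169220)(0.827097)(-166.9) + (0.985578)(597.8) = 598.86 m.
1° of latitude spans πR/180 = 111125 m, so Δφ = 598.86 / 111125 × 3600 = 19.401″.

Δφ = 19.4″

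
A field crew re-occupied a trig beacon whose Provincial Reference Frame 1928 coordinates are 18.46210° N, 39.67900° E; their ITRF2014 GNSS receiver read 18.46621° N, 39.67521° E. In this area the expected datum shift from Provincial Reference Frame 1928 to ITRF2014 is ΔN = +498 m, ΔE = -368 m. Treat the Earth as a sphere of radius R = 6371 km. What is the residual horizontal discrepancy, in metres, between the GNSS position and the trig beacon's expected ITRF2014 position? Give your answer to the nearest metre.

52 m

Observed coordinate differences: Δφ = +0.00411°, Δλ = -0.00379°.
Converting to metres (1° lat = 111195 m, cos φ = 0.948533): observed ΔN = 457.0 m, observed ΔE = -399.7 m.
Subtracting the expected shift leaves a residual of 457.0 − (498) = -41.0 m north and -399.7 − (-368) = -31.7 m east.
Residual distance = √((-41.0)² + (-31.7)²) = 51.8 m.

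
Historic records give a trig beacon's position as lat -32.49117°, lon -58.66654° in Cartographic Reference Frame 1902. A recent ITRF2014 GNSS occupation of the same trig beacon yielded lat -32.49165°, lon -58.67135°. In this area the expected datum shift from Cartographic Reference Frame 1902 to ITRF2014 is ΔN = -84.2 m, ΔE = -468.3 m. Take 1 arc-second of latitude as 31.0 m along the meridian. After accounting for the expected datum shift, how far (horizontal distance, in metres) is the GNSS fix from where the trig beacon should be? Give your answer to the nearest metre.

Observed coordinate differences: Δφ = -0.00048°, Δλ = -0.00481°.
Converting to metres (1° lat = 111600 m, cos φ = 0.843474): observed ΔN = -53.6 m, observed ΔE = -452.8 m.
Subtracting the expected shift leaves a residual of -53.6 − (-84.2) = 30.6 m north and -452.8 − (-468.3) = 15.5 m east.
Residual distance = √(30.6² + 15.5²) = 34.3 m.

34 m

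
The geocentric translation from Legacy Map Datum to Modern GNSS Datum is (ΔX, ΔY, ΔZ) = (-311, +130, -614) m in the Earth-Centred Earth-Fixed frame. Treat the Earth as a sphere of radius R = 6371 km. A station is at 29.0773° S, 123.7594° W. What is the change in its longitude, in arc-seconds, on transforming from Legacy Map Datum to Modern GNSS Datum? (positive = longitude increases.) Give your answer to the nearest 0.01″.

sin φ = -0.485989, cos φ = 0.873965, sin λ = -0.831378, cos λ = -0.555707.
East component: ΔE = −sin λ·ΔX + cos λ·ΔY = −(-0.831378)(-311) + (-0.555707)(130) = -330.80 m.
1° of latitude spans πR/180 = 111195 m; at latitude φ, 1° of longitude spans that × cos φ = 97180.5 m, so Δλ = -330.80 / 97180.5 × 3600 = -12.254″.

Δλ = -12.25″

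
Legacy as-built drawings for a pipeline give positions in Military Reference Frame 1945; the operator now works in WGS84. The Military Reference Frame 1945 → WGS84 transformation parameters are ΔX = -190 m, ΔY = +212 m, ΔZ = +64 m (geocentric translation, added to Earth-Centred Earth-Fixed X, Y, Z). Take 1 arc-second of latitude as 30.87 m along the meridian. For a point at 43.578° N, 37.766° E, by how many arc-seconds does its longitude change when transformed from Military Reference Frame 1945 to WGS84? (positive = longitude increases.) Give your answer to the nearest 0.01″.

sin φ = 0.689341, cos φ = 0.724437, sin λ = 0.612438, cos λ = 0.790519.
East component: ΔE = −sin λ·ΔX + cos λ·ΔY = −(0.612438)(-190) + (0.790519)(212) = 283.95 m.
1° of latitude spans 3600 × 30.87 = 111132 m; at latitude φ, 1° of longitude spans that × cos φ = 80508.1 m, so Δλ = 283.95 / 80508.1 × 3600 = 12.697″.

Δλ = 12.70″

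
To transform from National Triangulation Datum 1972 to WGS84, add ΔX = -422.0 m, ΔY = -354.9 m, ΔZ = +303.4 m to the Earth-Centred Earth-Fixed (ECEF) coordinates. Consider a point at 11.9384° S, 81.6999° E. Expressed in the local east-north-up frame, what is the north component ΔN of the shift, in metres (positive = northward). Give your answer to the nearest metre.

At φ = -11.9384°, λ = 81.6999°: sin φ = -0.206860, cos φ = 0.978371, sin λ = 0.989526, cos λ = 0.144358.
ΔN = −sin φ cos λ·ΔX − sin φ sin λ·ΔY + cos φ·ΔZ = −(-0.206860)(0.144358)(-422.0) − (-0.206860)(0.989526)(-354.9) + (0.978371)(303.4) = 211.59 m.

ΔN = 212 m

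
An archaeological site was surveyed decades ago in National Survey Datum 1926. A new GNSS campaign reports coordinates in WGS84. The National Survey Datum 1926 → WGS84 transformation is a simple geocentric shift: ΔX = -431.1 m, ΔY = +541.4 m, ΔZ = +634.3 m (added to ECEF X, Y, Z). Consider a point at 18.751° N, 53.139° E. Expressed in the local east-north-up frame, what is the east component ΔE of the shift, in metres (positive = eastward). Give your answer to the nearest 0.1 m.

The local east axis at (φ, λ) is (−sin λ, cos λ, 0), so ΔE = −sin(53.139°)·(-431.1) + cos(53.139°)·541.4 = 669.69 m.

ΔE = 669.7 m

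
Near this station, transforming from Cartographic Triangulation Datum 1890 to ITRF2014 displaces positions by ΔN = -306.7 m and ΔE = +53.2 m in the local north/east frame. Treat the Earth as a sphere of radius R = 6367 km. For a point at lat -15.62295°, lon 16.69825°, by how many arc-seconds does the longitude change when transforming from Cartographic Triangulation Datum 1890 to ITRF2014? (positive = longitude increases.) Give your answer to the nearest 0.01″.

Δλ = 1.79″

At latitude -15.62295°, cos φ = 0.963055.
One radian of longitude at latitude φ spans R cos φ, so Δλ = ΔE / (R cos φ) = 53.2 / (6367000 × 0.963055) = 8.6761e-06 rad = 1.790″.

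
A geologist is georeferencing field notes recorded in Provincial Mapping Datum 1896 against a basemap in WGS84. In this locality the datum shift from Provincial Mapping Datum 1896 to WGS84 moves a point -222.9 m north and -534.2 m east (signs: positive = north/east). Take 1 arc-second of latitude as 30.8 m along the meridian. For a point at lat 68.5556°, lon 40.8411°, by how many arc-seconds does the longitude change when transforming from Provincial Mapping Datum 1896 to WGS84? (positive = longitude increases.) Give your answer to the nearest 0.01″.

Δλ = -47.44″

At latitude 68.5556°, cos φ = 0.365598.
1″ of longitude at this latitude = 30.80 × cos φ = 11.2604 m, so Δλ = -534.2 / 11.2604 = -47.440″.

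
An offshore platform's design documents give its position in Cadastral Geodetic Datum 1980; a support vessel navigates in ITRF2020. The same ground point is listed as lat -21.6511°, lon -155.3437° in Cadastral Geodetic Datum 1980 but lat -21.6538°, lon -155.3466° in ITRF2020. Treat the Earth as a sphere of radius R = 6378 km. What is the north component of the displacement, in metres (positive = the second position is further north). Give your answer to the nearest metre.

Δφ = -21.6538° − -21.6511° = -0.0027°; Δλ = -155.3466° − -155.3437° = -0.0029°.
1° along a meridian = πR/180 = 111317 m.
ΔN = Δφ × 111317 = -300.6 m; ΔE = Δλ × 111317 × cos(-21.6511°) = -0.0029 × 111317 × 0.929448 = -300.0 m.

ΔN = -301 m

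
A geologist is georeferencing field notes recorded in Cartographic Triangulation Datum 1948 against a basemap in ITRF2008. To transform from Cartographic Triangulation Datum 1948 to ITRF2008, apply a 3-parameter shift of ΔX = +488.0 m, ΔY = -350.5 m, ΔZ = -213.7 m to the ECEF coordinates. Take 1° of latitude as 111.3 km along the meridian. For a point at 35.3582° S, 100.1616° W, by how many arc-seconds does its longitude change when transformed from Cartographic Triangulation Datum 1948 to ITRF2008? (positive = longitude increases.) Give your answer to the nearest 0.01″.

Δλ = 21.50″

sin φ = -0.578686, cos φ = 0.815550, sin λ = -0.984314, cos λ = -0.176425.
East component: ΔE = −sin λ·ΔX + cos λ·ΔY = −(-0.984314)(488.0) + (-0.176425)(-350.5) = 542.18 m.
1° of latitude spans 111300 m; at latitude φ, 1° of longitude spans that × cos φ = 90770.7 m, so Δλ = 542.18 / 90770.7 × 3600 = 21.503″.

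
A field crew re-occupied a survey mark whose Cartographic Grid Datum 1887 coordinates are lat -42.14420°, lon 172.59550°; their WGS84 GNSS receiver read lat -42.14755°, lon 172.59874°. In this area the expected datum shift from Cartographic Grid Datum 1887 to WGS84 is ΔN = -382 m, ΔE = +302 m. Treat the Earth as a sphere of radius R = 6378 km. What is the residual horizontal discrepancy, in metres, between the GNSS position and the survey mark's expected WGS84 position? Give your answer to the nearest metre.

Observed coordinate differences: Δφ = -0.00335°, Δλ = +0.00324°.
Converting to metres (1° lat = 111317 m, cos φ = 0.741458): observed ΔN = -372.9 m, observed ΔE = 267.4 m.
Subtracting the expected shift leaves a residual of -372.9 − (-382) = 9.1 m north and 267.4 − (302) = -34.6 m east.
Residual distance = √(9.1² + (-34.6)²) = 35.8 m.

36 m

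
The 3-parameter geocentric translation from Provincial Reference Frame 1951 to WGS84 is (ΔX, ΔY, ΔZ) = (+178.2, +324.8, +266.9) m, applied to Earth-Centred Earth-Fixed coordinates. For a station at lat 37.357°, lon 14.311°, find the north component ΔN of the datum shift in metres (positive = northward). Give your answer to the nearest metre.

ΔN = 59 m

At φ = 37.357°, λ = 14.311°: sin φ = 0.606779, cos φ = 0.794870, sin λ = 0.247185, cos λ = 0.968968.
ΔN = −sin φ cos λ·ΔX − sin φ sin λ·ΔY + cos φ·ΔZ = −(0.606779)(0.968968)(178.2) − (0.606779)(0.247185)(324.8) + (0.794870)(266.9) = 58.66 m.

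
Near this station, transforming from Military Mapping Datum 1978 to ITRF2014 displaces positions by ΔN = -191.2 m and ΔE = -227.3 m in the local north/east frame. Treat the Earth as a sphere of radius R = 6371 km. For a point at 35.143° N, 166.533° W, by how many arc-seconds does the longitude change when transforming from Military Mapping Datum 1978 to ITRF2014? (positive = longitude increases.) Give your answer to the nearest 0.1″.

Δλ = -9.0″

At latitude 35.143°, cos φ = 0.817718.
One radian of longitude at latitude φ spans R cos φ, so Δλ = ΔE / (R cos φ) = -227.3 / (6371000 × 0.817718) = -4.3630e-05 rad = -8.999″.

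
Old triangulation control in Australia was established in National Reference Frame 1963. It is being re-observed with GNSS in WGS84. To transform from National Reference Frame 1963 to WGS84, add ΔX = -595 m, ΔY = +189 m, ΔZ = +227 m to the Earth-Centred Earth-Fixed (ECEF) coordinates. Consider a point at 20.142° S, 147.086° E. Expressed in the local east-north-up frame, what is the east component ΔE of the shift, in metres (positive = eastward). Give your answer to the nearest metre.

The local east axis at (φ, λ) is (−sin λ, cos λ, 0), so ΔE = −sin(147.086°)·(-595) + cos(147.086°)·189 = 164.65 m.

ΔE = 165 m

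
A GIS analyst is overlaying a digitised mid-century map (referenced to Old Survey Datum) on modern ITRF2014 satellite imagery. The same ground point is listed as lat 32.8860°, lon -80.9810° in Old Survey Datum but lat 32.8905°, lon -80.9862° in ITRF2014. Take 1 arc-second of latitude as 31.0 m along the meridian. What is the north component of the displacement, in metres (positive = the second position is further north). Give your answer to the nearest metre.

Δφ = 32.8905° − 32.8860° = +0.0045°; Δλ = -80.9862° − -80.9810° = -0.0052°.
1° of latitude = 3600 × 31.00 = 111600 m.
ΔN = Δφ × 111600 = 502.2 m; ΔE = Δλ × 111600 × cos(32.8860°) = -0.0052 × 111600 × 0.839753 = -487.3 m.

ΔN = 502 m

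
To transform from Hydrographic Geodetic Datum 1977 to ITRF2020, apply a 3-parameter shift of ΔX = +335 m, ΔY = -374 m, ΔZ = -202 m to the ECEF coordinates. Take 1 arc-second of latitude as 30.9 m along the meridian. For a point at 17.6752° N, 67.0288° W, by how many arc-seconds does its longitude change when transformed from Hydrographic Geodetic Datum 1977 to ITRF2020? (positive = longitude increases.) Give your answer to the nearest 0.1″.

Δλ = 5.5″

sin φ = 0.303621, cos φ = 0.952793, sin λ = -0.920701, cos λ = 0.390268.
East component: ΔE = −sin λ·ΔX + cos λ·ΔY = −(-0.920701)(335) + (0.390268)(-374) = 162.47 m.
1° of latitude spans 3600 × 30.90 = 111240 m; at latitude φ, 1° of longitude spans that × cos φ = 105988.7 m, so Δλ = 162.47 / 105988.7 × 3600 = 5.519″.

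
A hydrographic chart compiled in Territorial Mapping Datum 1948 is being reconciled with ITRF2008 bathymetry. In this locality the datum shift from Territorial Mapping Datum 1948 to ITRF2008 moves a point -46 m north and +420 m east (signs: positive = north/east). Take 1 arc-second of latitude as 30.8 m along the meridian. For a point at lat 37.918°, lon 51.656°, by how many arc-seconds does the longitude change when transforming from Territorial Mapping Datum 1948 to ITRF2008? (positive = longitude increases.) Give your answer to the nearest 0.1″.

At latitude 37.918°, cos φ = 0.788891.
1″ of longitude at this latitude = 30.80 × cos φ = 24.2978 m, so Δλ = 420.0 / 24.2978 = 17.285″.

Δλ = 17.3″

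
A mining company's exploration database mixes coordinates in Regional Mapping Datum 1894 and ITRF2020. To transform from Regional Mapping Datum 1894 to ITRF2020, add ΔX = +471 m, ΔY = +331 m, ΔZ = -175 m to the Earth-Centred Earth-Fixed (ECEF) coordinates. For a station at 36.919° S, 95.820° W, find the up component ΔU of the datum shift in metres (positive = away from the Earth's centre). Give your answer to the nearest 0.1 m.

The local up (radial) axis is (cos φ cos λ, cos φ sin λ, sin φ), giving ΔU = -38.184 − 263.266 + 105.120 = -196.33 m.

ΔU = -196.3 m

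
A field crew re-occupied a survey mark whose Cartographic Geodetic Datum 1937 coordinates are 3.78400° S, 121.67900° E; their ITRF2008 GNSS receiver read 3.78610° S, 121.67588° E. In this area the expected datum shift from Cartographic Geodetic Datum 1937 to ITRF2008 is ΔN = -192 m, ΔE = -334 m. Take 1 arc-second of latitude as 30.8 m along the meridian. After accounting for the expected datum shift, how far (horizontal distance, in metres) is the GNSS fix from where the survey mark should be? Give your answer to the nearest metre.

42 m

Observed coordinate differences: Δφ = -0.00210°, Δλ = -0.00312°.
Converting to metres (1° lat = 110880 m, cos φ = 0.997820): observed ΔN = -232.8 m, observed ΔE = -345.2 m.
Subtracting the expected shift leaves a residual of -232.8 − (-192) = -40.8 m north and -345.2 − (-334) = -11.2 m east.
Residual distance = √((-40.8)² + (-11.2)²) = 42.4 m.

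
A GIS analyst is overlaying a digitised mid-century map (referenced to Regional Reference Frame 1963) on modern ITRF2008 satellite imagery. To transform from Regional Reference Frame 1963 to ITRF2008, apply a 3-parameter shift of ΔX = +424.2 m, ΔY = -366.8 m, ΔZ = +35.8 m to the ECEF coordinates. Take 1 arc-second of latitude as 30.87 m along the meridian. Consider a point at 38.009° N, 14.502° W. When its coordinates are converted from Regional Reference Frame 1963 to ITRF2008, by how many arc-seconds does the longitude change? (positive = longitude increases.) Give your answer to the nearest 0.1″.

Δλ = -10.2″

sin φ = 0.615785, cos φ = 0.787914, sin λ = -0.250414, cos λ = 0.968139.
East component: ΔE = −sin λ·ΔX + cos λ·ΔY = −(-0.250414)(424.2) + (0.968139)(-366.8) = -248.89 m.
1° of latitude spans 3600 × 30.87 = 111132 m; at latitude φ, 1° of longitude spans that × cos φ = 87562.5 m, so Δλ = -248.89 / 87562.5 × 3600 = -10.233″.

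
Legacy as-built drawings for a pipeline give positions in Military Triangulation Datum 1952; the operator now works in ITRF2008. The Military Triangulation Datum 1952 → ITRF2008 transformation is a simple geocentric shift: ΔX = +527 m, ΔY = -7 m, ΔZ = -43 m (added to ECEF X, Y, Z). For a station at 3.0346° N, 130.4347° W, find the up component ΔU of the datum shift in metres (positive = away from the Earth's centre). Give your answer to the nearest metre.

The local up (radial) axis is (cos φ cos λ, cos φ sin λ, sin φ), giving ΔU = -341.323 + 5.321 − 2.276 = -338.28 m.

ΔU = -338 m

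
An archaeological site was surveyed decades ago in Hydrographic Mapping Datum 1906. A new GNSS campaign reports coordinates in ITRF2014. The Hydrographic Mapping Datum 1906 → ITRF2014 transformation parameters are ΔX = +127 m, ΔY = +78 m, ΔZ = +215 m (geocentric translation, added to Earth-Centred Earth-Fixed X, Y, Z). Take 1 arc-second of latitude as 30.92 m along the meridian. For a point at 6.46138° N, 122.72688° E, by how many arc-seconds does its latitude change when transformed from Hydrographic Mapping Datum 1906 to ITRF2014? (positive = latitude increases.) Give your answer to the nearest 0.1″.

sin φ = 0.112533, cos φ = 0.993648, sin λ = 0.841257, cos λ = -0.540635.
North component: ΔN = −sin φ cos λ·ΔX − sin φ sin λ·ΔY + cos φ·ΔZ = −(0.112533)(-0.540635)(127) − (0.112533)(0.841257)(78) + (0.993648)(215) = 213.98 m.
1° of latitude spans 3600 × 30.92 = 111312 m, so Δφ = 213.98 / 111312 × 3600 = 6.920″.

Δφ = 6.9″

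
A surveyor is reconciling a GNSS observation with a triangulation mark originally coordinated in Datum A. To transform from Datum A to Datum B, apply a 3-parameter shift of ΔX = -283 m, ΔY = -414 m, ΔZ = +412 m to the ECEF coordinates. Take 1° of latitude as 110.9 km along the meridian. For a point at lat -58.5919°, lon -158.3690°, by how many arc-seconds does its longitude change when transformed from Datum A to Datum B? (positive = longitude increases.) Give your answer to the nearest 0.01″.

sin φ = -0.853477, cos φ = 0.521130, sin λ = -0.368628, cos λ = -0.929577.
East component: ΔE = −sin λ·ΔX + cos λ·ΔY = −(-0.368628)(-283) + (-0.929577)(-414) = 280.52 m.
1° of latitude spans 110900 m; at latitude φ, 1° of longitude spans that × cos φ = 57793.3 m, so Δλ = 280.52 / 57793.3 × 3600 = 17.474″.

Δλ = 17.47″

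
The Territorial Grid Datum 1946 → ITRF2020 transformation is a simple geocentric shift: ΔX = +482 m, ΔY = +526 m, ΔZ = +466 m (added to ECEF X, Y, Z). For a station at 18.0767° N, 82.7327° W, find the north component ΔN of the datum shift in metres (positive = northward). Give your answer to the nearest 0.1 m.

At φ = 18.0767°, λ = -82.7327°: sin φ = 0.310290, cos φ = 0.950642, sin λ = -0.991967, cos λ = 0.126498.
ΔN = −sin φ cos λ·ΔX − sin φ sin λ·ΔY + cos φ·ΔZ = −(0.310290)(0.126498)(482) − (0.310290)(-0.991967)(526) + (0.950642)(466) = 585.98 m.

ΔN = 586.0 m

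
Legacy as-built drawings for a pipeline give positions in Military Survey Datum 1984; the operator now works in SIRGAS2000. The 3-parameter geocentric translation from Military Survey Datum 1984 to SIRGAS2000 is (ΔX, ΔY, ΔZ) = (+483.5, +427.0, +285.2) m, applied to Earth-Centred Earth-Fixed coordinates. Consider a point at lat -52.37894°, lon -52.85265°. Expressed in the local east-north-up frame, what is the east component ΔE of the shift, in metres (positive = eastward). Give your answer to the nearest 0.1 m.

ΔE = 643.2 m

At φ = -52.37894°, λ = -52.85265°: sin φ = -0.792065, cos φ = 0.610436, sin λ = -0.797085, cos λ = 0.603867.
ΔE = −sin λ·ΔX + cos λ·ΔY = −(-0.797085)·(483.5) + (0.603867)·(427.0) = 643.24 m.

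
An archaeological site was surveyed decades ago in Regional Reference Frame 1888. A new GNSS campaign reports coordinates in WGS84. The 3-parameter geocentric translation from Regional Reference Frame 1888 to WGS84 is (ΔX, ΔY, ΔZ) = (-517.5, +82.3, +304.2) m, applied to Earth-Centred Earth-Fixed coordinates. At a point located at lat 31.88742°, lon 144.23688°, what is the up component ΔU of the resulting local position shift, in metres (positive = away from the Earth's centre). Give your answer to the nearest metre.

The local up (radial) axis is (cos φ cos λ, cos φ sin λ, sin φ), giving ΔU = 356.549 + 40.840 + 160.694 = 558.08 m.

ΔU = 558 m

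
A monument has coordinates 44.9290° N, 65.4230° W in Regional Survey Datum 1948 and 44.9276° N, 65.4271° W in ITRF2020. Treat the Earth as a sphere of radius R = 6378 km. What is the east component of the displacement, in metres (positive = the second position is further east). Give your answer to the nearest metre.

Δφ = 44.9276° − 44.9290° = -0.0014°; Δλ = -65.4271° − -65.4230° = -0.0041°.
1° along a meridian = πR/180 = 111317 m.
ΔN = Δφ × 111317 = -155.8 m; ΔE = Δλ × 111317 × cos(44.9290°) = -0.0041 × 111317 × 0.707982 = -323.1 m.

ΔE = -323 m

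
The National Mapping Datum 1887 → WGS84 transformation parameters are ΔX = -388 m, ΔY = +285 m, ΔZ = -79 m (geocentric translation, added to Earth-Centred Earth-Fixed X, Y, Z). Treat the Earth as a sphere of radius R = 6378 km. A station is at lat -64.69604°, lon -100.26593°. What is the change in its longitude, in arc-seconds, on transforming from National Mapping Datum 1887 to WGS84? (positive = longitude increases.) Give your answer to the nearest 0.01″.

Δλ = -32.73″

sin φ = -0.904053, cos φ = 0.427420, sin λ = -0.983991, cos λ = -0.178217.
East component: ΔE = −sin λ·ΔX + cos λ·ΔY = −(-0.983991)(-388) + (-0.178217)(285) = -432.58 m.
1° of latitude spans πR/180 = 111317 m; at latitude φ, 1° of longitude spans that × cos φ = 47579.2 m, so Δλ = -432.58 / 47579.2 × 3600 = -32.730″.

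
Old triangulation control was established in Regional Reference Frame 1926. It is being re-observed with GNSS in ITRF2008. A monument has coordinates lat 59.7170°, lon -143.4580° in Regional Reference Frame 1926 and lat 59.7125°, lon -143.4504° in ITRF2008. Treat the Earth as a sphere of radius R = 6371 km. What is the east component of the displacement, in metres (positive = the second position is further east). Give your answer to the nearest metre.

Δφ = 59.7125° − 59.7170° = -0.0045°; Δλ = -143.4504° − -143.4580° = +0.0076°.
1° along a meridian = πR/180 = 111195 m.
ΔN = Δφ × 111195 = -500.4 m; ΔE = Δλ × 111195 × cos(59.7170°) = +0.0076 × 111195 × 0.504271 = 426.2 m.

ΔE = 426 m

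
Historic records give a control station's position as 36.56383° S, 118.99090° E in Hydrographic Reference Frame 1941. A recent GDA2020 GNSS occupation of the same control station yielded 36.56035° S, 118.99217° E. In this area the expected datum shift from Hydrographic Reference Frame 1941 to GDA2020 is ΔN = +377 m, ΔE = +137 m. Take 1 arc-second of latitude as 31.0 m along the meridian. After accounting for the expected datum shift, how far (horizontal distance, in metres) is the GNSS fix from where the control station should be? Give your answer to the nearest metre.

26 m

Observed coordinate differences: Δφ = +0.00348°, Δλ = +0.00127°.
Converting to metres (1° lat = 111600 m, cos φ = 0.803194): observed ΔN = 388.4 m, observed ΔE = 113.8 m.
Subtracting the expected shift leaves a residual of 388.4 − (377) = 11.4 m north and 113.8 − (137) = -23.2 m east.
Residual distance = √(11.4² + (-23.2)²) = 25.8 m.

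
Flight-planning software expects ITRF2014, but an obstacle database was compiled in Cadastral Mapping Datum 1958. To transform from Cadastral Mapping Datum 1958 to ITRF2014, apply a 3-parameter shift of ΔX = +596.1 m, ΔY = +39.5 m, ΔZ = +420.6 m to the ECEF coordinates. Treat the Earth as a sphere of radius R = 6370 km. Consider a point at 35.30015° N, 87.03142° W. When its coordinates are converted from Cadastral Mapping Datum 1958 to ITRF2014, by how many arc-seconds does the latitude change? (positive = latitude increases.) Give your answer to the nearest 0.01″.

Δφ = 11.28″

sin φ = 0.577860, cos φ = 0.816136, sin λ = -0.998658, cos λ = 0.051788.
North component: ΔN = −sin φ cos λ·ΔX − sin φ sin λ·ΔY + cos φ·ΔZ = −(0.577860)(0.051788)(596.1) − (0.577860)(-0.998658)(39.5) + (0.816136)(420.6) = 348.22 m.
1° of latitude spans πR/180 = 111177 m, so Δφ = 348.22 / 111177 × 3600 = 11.276″.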